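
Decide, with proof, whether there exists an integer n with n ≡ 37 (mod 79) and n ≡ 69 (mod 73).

n = 4303

gcd(79, 73) = 1, so the Chinese Remainder Theorem guarantees exactly one residue class mod 5767 satisfying both.
Write n = 37 + 79t and require 37 + 79t ≡ 69 (mod 73), i.e. 79t ≡ 32 (mod 73).
79 ≡ 6 (mod 73), so this reads 6t ≡ 32 (mod 73). Invert 6 mod 73 by the Euclidean algorithm: 73 = 12·6 + 1, 6 = 6·1 + 0; back-substituting, 1 = 73 − 12·6. Hence 6·(-12) ≡ 1, so 6⁻¹ ≡ -12 ≡ 61 (mod 73).
Therefore t ≡ 61·32 = 1952 ≡ 54 (mod 73).
With t = 54: n = 37 + 79·54 = 4303.
Check: 4303 mod 79 = 37, 4303 mod 73 = 69. ✓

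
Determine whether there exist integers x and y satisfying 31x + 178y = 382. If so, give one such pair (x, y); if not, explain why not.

x = 64, y = -9

31 and 178 are coprime, so 31x + 178y ranges over all of ℤ.
Dividing repeatedly: 178 = 5·31 + 23, 31 = 1·23 + 8, 23 = 2·8 + 7, 8 = 1·7 + 1, 7 = 7·1 + 0.
Unwinding: 1 = 8 − 1·7 = 8 − (23 − 2·8) = −23 + 3·8 = −23 + 3·(31 − 1·23) = 3·31 − 4·23 = 3·31 − 4·(178 − 5·31) = −4·178 + 23·31, i.e. 31·23 + 178·(-4) = 1.
Times 382: 31·8786 + 178·(-1528) = 382, so (8786, -1528) solves it.
Subtracting 49·178 from x and adding 49·31 to y gives the tidier solution (64, -9).
Indeed 31·64 + 178·(-9) = 1984 − 1602 = 382.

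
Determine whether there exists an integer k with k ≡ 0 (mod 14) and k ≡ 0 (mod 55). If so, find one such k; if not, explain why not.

gcd(14, 55) = 1, so the Chinese Remainder Theorem guarantees exactly one residue class mod 770 satisfying both.
Write k = 0 + 14t and require 0 + 14t ≡ 0 (mod 55), i.e. 14t ≡ 0 (mod 55).
t = 0 satisfies this.
With t = 0: k = 0 + 14·0 = 0.
Check: 0 mod 14 = 0, 0 mod 55 = 0. ✓

k = 0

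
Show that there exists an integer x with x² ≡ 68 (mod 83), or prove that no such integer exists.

x = 63

x = 63 works: 63² = 3969, and 3969 − 68 = 3901 = 47·83.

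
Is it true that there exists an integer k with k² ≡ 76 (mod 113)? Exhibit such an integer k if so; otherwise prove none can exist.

No such integer exists.

Apply Euler's criterion with the prime 113: 76 is a quadratic residue iff 76^56 ≡ 1 (mod 113), and a non-residue iff it is ≡ −1.
Squaring successively (mod 113): 76^2 = 5776 ≡ 13; 76^4 ≡ 13² = 169 ≡ 56; 76^8 ≡ 56² = 3136 ≡ 85; 76^16 ≡ 85² = 7225 ≡ 106; 76^32 ≡ 106² = 11236 ≡ 49.
Since 56 = 32 + 16 + 8, 76^56 ≡ 49 · 106 · 85; multiplying out mod 113: 49·106 = 5194 ≡ 109, then 109·85 = 9265 ≡ 112. Thus 76^56 ≡ 112 ≡ −1 (mod 113).
The value −1 means 76 is a non-residue modulo 113, so k² ≡ 76 (mod 113) is impossible.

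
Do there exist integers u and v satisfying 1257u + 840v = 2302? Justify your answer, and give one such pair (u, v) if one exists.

gcd(1257, 840) = 3, so every integer of the form 1257u + 840v is a multiple of 3.
However 2302 leaves remainder 1 on division by 3.
Therefore 1257u + 840v = 2302 has no solution in integers.

There are no such integers.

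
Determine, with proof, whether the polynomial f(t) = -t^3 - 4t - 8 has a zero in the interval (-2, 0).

Yes, f has a root in the interval.

f(-2) = 8 and f(0) = -8, which have opposite signs.
f is continuous everywhere (it is a polynomial), in particular on [-2, 0].
By the Intermediate Value Theorem f must vanish at some point of (-2, 0).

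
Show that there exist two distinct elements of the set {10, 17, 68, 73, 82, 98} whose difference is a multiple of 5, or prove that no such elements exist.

The pair (17, 82) works.

Both 17 and 82 leave remainder 2 on division by 5; their difference 65 = 13·5 is a multiple of 5.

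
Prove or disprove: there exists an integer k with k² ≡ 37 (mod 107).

Take k = 12. Then 12² = 144 = 1·107 + 37, so 12² ≡ 37 (mod 107).

k = 12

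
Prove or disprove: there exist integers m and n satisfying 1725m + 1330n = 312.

Any value of 1725m + 1330n is a multiple of gcd(1725, 1330) = 5.
However 312 leaves remainder 2 on division by 5.
Therefore 1725m + 1330n = 312 has no solution in integers.

There are no such integers.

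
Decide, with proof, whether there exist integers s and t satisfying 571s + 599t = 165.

571 and 599 are coprime, so 571s + 599t ranges over all of ℤ.
Euclidean algorithm: 599 = 1·571 + 28, 571 = 20·28 + 11, 28 = 2·11 + 6, 11 = 1·6 + 5, 6 = 1·5 + 1, 5 = 5·1 + 0.
Working back up the chain: 1 = 6 − 1·5 = 6 − (11 − 1·6) = −11 + 2·6 = −11 + 2·(28 − 2·11) = 2·28 − 5·11 = 2·28 − 5·(571 − 20·28) = −5·571 + 102·28 = −5·571 + 102·(599 − 1·571) = 102·599 − 107·571. So 571·(-107) + 599·102 = 1.
Multiplying through by 165: s = (-107)·165 = -17655, t = 102·165 = 16830 is a solution.
The general solution is s = -17655 + 599k, t = 16830 − 571k; taking k = 30 gives the smaller pair s = 315, t = -300.
Check: 571·315 + 599·(-300) = 179865 − 179700 = 165. ✓

s = 315, t = -300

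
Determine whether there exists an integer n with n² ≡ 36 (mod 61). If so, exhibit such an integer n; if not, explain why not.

n = 6

Take n = 6. Then 6² = 36, and since 0 ≤ 36 < 61 this is already reduced: 6² ≡ 36 (mod 61).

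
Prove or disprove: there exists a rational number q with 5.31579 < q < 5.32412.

Multiplying by 22: 22·5.31579 = 116.94738 and 22·5.32412 = 117.13064, so the integer 117 lies strictly between them.
Dividing back, 5.31579 < 117/22 < 5.32412, and 117/22 is rational.

q = 117/22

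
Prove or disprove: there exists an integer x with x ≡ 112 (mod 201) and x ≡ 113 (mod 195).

No such integer exists.

Reduce both congruences modulo 3, which divides 201 and 195: they say x ≡ 112 (mod 3) and x ≡ 113 (mod 3).
These are incompatible: 112 − 113 = -1 is not divisible by 3.
So no integer satisfies both congruences.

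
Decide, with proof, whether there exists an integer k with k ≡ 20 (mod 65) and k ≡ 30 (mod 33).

gcd(65, 33) = 1, so the Chinese Remainder Theorem guarantees exactly one residue class mod 2145 satisfying both.
Write k = 20 + 65t and require 20 + 65t ≡ 30 (mod 33), i.e. 65t ≡ 10 (mod 33).
65 ≡ 32 (mod 33), so this reads 32t ≡ 10 (mod 33). Since 32·32 = 1024 = 31·33 + 1, the inverse of 32 mod 33 is 32.
Multiplying by 32: t ≡ 32·10 = 320 ≡ 23 (mod 33).
With t = 23: k = 20 + 65·23 = 1515.
Check: 1515 mod 65 = 20, 1515 mod 33 = 30. ✓

k = 1515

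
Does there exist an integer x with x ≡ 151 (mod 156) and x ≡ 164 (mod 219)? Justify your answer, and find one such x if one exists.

No such integer exists.

Both moduli are multiples of 3 = gcd(156, 219), so any solution would satisfy x ≡ 151 and x ≡ 164 modulo 3 simultaneously.
These are incompatible: 151 − 164 = -13 is not divisible by 3.
Hence the system has no solution.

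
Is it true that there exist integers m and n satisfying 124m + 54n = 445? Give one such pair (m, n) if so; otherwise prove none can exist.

gcd(124, 54) = 2, so every integer of the form 124m + 54n is a multiple of 2.
But 445 is not a multiple of 2 (it leaves remainder 1).
So the equation is unsolvable over ℤ.

No, no such integers exist.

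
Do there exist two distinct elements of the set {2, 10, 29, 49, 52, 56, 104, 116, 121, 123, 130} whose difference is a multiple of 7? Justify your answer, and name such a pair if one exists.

The pair (2, 121) works.

Both 2 and 121 leave remainder 2 on division by 7; their difference 119 = 17·7 is a multiple of 7.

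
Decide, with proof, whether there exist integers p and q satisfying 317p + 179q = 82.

p = 177, q = -313

Since gcd(317, 179) = 1, every integer is an integer combination of 317 and 179.
Euclidean algorithm: 317 = 1·179 + 138, 179 = 1·138 + 41, 138 = 3·41 + 15, 41 = 2·15 + 11, 15 = 1·11 + 4, 11 = 2·4 + 3, 4 = 1·3 + 1, 3 = 3·1 + 0.
Unwinding: 1 = 4 − 1·3 = 4 − (11 − 2·4) = −11 + 3·4 = −11 + 3·(15 − 1·11) = 3·15 − 4·11 = 3·15 − 4·(41 − 2·15) = −4·41 + 11·15 = −4·41 + 11·(138 − 3·41) = 11·138 − 37·41 = 11·138 − 37·(179 − 1·138) = −37·179 + 48·138 = −37·179 + 48·(317 − 1·179) = 48·317 − 85·179, i.e. 317·48 + 179·(-85) = 1.
Scaling by 82 gives the particular solution (p, q) = (3936, -6970).
The general solution is p = 3936 + 179k, q = -6970 − 317k; taking k = -21 gives the smaller pair p = 177, q = -313.
Check: 317·177 + 179·(-313) = 56109 − 56027 = 82. ✓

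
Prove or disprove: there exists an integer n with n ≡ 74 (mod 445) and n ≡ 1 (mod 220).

No, no such integer exists.

gcd(445, 220) = 5. If n ≡ 74 (mod 445) and n ≡ 1 (mod 220), then n ≡ 74 (mod 5) and n ≡ 1 (mod 5).
However 74 ≡ 4 and 1 ≡ 1 (mod 5), and 4 ≠ 1.
So no integer satisfies both congruences.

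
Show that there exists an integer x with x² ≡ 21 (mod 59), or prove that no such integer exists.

Take x = 27. Then 27² = 729 = 12·59 + 21, so 27² ≡ 21 (mod 59).

x = 27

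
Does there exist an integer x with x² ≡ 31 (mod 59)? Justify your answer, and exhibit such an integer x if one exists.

There is no such integer.

59 is prime, so by Euler's criterion 31 is a square mod 59 iff 31^((59−1)/2) = 31^29 ≡ 1 (mod 59).
Squaring successively (mod 59): 31^2 = 961 ≡ 17; 31^4 ≡ 17² = 289 ≡ 53; 31^8 ≡ 53² = 2809 ≡ 36; 31^16 ≡ 36² = 1296 ≡ 57.
Since 29 = 16 + 8 + 4 + 1, 31^29 ≡ 57 · 36 · 53 · 31; multiplying out mod 59: 57·36 = 2052 ≡ 46, then 46·53 = 2438 ≡ 19, then 19·31 = 589 ≡ 58. Thus 31^29 ≡ 58 ≡ −1 (mod 59).
By Euler's criterion 31 is a quadratic non-residue mod 59: no x satisfies x² ≡ 31 (mod 59).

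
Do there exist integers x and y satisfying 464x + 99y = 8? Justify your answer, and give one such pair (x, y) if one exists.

464 and 99 are coprime, so 464x + 99y ranges over all of ℤ.
Dividing repeatedly: 464 = 4·99 + 68, 99 = 1·68 + 31, 68 = 2·31 + 6, 31 = 5·6 + 1, 6 = 6·1 + 0.
Working back up the chain: 1 = 31 − 5·6 = 31 − 5·(68 − 2·31) = −5·68 + 11·31 = −5·68 + 11·(99 − 1·68) = 11·99 − 16·68 = 11·99 − 16·(464 − 4·99) = −16·464 + 75·99. So 464·(-16) + 99·75 = 1.
Scaling by 8 gives the particular solution (x, y) = (-128, 600).
Adding 2·99 to x and subtracting 2·464 from y gives the tidier solution (70, -328).
Check: 464·70 + 99·(-328) = 32480 − 32472 = 8. ✓

x = 70, y = -328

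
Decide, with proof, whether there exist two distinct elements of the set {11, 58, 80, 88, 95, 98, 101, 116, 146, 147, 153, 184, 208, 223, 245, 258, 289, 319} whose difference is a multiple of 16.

80 mod 16 = 0 and 208 mod 16 = 0, so 208 − 80 = 128 = 8·16.

Yes: 80 and 208.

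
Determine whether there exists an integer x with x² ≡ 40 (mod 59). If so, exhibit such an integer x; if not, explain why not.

Apply Euler's criterion with the prime 59: 40 is a quadratic residue iff 40^29 ≡ 1 (mod 59), and a non-residue iff it is ≡ −1.
Squaring successively (mod 59): 40^2 = 1600 ≡ 7; 40^4 ≡ 7² = 49 ≡ 49; 40^8 ≡ 49² = 2401 ≡ 41; 40^16 ≡ 41² = 1681 ≡ 29.
Since 29 = 16 + 8 + 4 + 1, 40^29 ≡ 29 · 41 · 49 · 40; multiplying out mod 59: 29·41 = 1189 ≡ 9, then 9·49 = 441 ≡ 28, then 28·40 = 1120 ≡ 58. Thus 40^29 ≡ 58 ≡ −1 (mod 59).
By Euler's criterion 40 is a quadratic non-residue mod 59: no x satisfies x² ≡ 40 (mod 59).

There is no such integer.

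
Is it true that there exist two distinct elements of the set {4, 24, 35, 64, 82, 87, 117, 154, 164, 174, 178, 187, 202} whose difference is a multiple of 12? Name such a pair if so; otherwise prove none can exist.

Reduce each element mod 12: 4↦4, 24↦0, 35↦11, 64↦4, 82↦10, 87↦3, 117↦9, 154↦10, 164↦8, 174↦6, 178↦10, 187↦7, 202↦10. The residue 4 repeats (at 4 and 64), and 64 − 4 = 60 = 5·12.

The pair (4, 64) works.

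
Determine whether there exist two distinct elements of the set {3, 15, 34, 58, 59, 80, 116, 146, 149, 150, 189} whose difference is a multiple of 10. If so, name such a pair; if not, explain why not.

Yes: 59 and 149.

59 mod 10 = 9 and 149 mod 10 = 9, so 149 − 59 = 90 = 9·10.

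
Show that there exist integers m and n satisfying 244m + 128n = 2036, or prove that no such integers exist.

m = 1, n = 14

gcd(244, 128) = 4, and 4 divides 2036, so integer solutions exist.
Dividing through by 4 reduces the equation to 61m + 32n = 509.
Dividing repeatedly: 61 = 1·32 + 29, 32 = 1·29 + 3, 29 = 9·3 + 2, 3 = 1·2 + 1, 2 = 2·1 + 0.
Back-substituting, 1 = 3 − 1·2 = 3 − (29 − 9·3) = −29 + 10·3 = −29 + 10·(32 − 1·29) = 10·32 − 11·29 = 10·32 − 11·(61 − 1·32) = −11·61 + 21·32; that is, 61·(-11) + 32·21 = 1.
Scaling by 509 gives the particular solution (m, n) = (-5599, 10689).
Shifting by a multiple of (32, −61) keeps it a solution: m = -5599 + 175·32 = 1, n = 10689 − 175·61 = 14.
Indeed 244·1 + 128·14 = 244 + 1792 = 2036.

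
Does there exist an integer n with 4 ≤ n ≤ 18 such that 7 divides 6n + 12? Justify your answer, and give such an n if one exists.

n = 5

n = 5 works, since 6·5 + 12 = 42 = 6·7.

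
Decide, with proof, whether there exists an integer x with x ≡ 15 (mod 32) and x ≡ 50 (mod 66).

There is no such integer.

Reduce both congruences modulo 2, which divides 32 and 66: they say x ≡ 15 (mod 2) and x ≡ 50 (mod 2).
These are incompatible: 15 − 50 = -35 is not divisible by 2.
Hence the system has no solution.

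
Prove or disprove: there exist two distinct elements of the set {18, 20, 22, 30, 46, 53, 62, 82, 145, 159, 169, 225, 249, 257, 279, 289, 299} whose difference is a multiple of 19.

No such pair exists.

Two integers differ by a multiple of 19 exactly when they have the same residue mod 19. The residues are 18↦18, 20↦1, 22↦3, 30↦11, 46↦8, 53↦15, 62↦5, 82↦6, 145↦12, 159↦7, 169↦17, 225↦16, 249↦2, 257↦10, 279↦13, 289↦4, 299↦14.
No residue repeats among the 17 elements, so no pair has difference ≡ 0 (mod 19).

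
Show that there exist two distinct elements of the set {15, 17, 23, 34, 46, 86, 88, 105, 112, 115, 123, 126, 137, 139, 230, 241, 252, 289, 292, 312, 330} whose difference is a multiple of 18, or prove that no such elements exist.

The pair (15, 105) works.

Both 15 and 105 leave remainder 15 on division by 18; their difference 90 = 5·18 is a multiple of 18.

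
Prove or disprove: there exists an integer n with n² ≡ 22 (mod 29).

n = 14

Take n = 14. Then 14² = 196 = 6·29 + 22, so 14² ≡ 22 (mod 29).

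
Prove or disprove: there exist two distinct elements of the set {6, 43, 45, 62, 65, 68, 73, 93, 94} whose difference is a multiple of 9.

Reduce each element modulo 9: 6↦6, 43↦7, 45↦0, 62↦8, 65↦2, 68↦5, 73↦1, 93↦3, 94↦4.
These 9 residues are pairwise different, hence no difference of two elements is divisible by 9.

There is no such pair.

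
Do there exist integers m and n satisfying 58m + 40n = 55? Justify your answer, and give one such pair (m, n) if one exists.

Any value of 58m + 40n is a multiple of gcd(58, 40) = 2.
But 55 = 2·27 + 1, so 2 ∤ 55.
So the equation is unsolvable over ℤ.

No, no such integers exist.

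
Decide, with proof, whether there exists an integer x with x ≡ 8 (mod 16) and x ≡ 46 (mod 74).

gcd(16, 74) = 2. A simultaneous solution exists iff 8 ≡ 46 (mod 2); here 8 mod 2 = 0 = 46 mod 2, so it does.
List candidates x ≡ 8 (mod 16): 8, 24, 40, 56, 72, 88, 104, 120. Modulo 74 these are 8, 24, 40, 56, 72, 14, 30, 46; 120 gives 46 as required.
Check: 120 mod 16 = 8, 120 mod 74 = 46. ✓

x = 120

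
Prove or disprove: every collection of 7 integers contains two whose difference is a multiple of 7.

No; for instance {19, 20, 21, 22, 23, 24, 25} is a counterexample.

Take the 7 consecutive integers 19, 20, …, 25: their residues mod 7 are all distinct because 7 ≤ 7.
No two share a residue, so no pair has difference divisible by 7; the claim fails for this set.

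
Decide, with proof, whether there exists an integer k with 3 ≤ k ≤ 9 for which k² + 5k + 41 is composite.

k = 7

At k = 7: 7² + 5·7 + 41 = 125 = 5·25, which is composite.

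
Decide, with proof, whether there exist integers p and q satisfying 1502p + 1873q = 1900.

p = 944, q = -756

1502 and 1873 are coprime, so 1502p + 1873q ranges over all of ℤ.
Dividing repeatedly: 1873 = 1·1502 + 371, 1502 = 4·371 + 18, 371 = 20·18 + 11, 18 = 1·11 + 7, 11 = 1·7 + 4, 7 = 1·4 + 3, 4 = 1·3 + 1, 3 = 3·1 + 0.
Unwinding: 1 = 4 − 1·3 = 4 − (7 − 1·4) = −7 + 2·4 = −7 + 2·(11 − 1·7) = 2·11 − 3·7 = 2·11 − 3·(18 − 1·11) = −3·18 + 5·11 = −3·18 + 5·(371 − 20·18) = 5·371 − 103·18 = 5·371 − 103·(1502 − 4·371) = −103·1502 + 417·371 = −103·1502 + 417·(1873 − 1·1502) = 417·1873 − 520·1502, i.e. 1502·(-520) + 1873·417 = 1.
Scaling by 1900 gives the particular solution (p, q) = (-988000, 792300).
Adding 528·1873 to p and subtracting 528·1502 from q gives the tidier solution (944, -756).
Check: 1502·944 + 1873·(-756) = 1417888 − 1415988 = 1900. ✓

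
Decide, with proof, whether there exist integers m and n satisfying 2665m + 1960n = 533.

Any value of 2665m + 1960n is a multiple of gcd(2665, 1960) = 5.
However 533 leaves remainder 3 on division by 5.
So the equation is unsolvable over ℤ.

There are no such integers.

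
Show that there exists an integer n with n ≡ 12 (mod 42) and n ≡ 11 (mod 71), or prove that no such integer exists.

n = 2070

The moduli 42 and 71 are coprime, so by the Chinese Remainder Theorem a unique solution modulo 2982 exists.
Write n = 12 + 42t and require 12 + 42t ≡ 11 (mod 71), i.e. 42t ≡ 70 (mod 71).
Since 42·22 = 924 = 13·71 + 1, the inverse of 42 mod 71 is 22.
Therefore t ≡ 22·70 = 1540 ≡ 49 (mod 71).
With t = 49: n = 12 + 42·49 = 2070.
Verify: 2070 = 49·42 + 12 and 2070 = 29·71 + 11. ✓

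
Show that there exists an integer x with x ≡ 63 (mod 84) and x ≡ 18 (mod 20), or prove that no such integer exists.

Reduce both congruences modulo 4, which divides 84 and 20: they say x ≡ 63 (mod 4) and x ≡ 18 (mod 4).
But 63 mod 4 = 3 while 18 mod 4 = 2, a contradiction.
So no integer satisfies both congruences.

No, no such integer exists.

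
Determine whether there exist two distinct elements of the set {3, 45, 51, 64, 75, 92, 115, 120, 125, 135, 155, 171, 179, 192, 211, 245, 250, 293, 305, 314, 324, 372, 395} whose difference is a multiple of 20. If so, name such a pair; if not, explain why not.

45 and 125 are such a pair.

Both 45 and 125 leave remainder 5 on division by 20; their difference 80 = 4·20 is a multiple of 20.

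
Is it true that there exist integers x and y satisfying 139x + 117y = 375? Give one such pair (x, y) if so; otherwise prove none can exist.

Since gcd(139, 117) = 1, every integer is an integer combination of 139 and 117.
Run the Euclidean algorithm on 139 and 117: 139 = 1·117 + 22, 117 = 5·22 + 7, 22 = 3·7 + 1, 7 = 7·1 + 0.
Working back up the chain: 1 = 22 − 3·7 = 22 − 3·(117 − 5·22) = −3·117 + 16·22 = −3·117 + 16·(139 − 1·117) = 16·139 − 19·117. So 139·16 + 117·(-19) = 1.
Multiplying through by 375: x = 16·375 = 6000, y = (-19)·375 = -7125 is a solution.
Subtracting 51·117 from x and adding 51·139 to y gives the tidier solution (33, -36).
Indeed 139·33 + 117·(-36) = 4587 − 4212 = 375.

x = 33, y = -36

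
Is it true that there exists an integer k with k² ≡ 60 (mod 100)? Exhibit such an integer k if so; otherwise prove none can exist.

Reduce modulo 25, which divides 100: we would need k² ≡ 10 (mod 25).
Squares mod 25 repeat after k = 12 (as (−k)² = k²); for k = 0..12 they are 0, 1, 4, 9, 16, 0, 11, 24, 14, 6, 0, 21, 19.
So the quadratic residues mod 25 are {0, 1, 4, 6, 9, 11, 14, 16, 19, 21, 24}, and 10 is not among them.
Therefore k² ≡ 60 (mod 100) has no solution.

No such integer exists.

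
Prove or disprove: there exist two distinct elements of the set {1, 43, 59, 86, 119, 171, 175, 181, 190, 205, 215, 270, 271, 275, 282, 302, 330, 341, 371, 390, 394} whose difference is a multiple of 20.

1 mod 20 = 1 and 181 mod 20 = 1, so 181 − 1 = 180 = 9·20.

1 and 181 are such a pair.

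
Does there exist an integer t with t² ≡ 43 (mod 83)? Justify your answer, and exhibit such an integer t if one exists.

83 is prime, so by Euler's criterion 43 is a square mod 83 iff 43^((83−1)/2) = 43^41 ≡ 1 (mod 83).
Squaring successively (mod 83): 43^2 = 1849 ≡ 23; 43^4 ≡ 23² = 529 ≡ 31; 43^8 ≡ 31² = 961 ≡ 48; 43^16 ≡ 48² = 2304 ≡ 63; 43^32 ≡ 63² = 3969 ≡ 68.
Since 41 = 32 + 8 + 1, 43^41 ≡ 68 · 48 · 43; multiplying out mod 83: 68·48 = 3264 ≡ 27, then 27·43 = 1161 ≡ 82. Thus 43^41 ≡ 82 ≡ −1 (mod 83).
The value −1 means 43 is a non-residue modulo 83, so t² ≡ 43 (mod 83) is impossible.

There is no such integer.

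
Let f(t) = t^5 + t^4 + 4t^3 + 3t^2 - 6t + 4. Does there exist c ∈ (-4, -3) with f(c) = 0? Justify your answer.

The endpoint values f(-4) = -948 and f(-3) = -221 are both negative. Claim: f(t) < 0 for every t in (-4, -3).
Shift to the endpoint -3: with t = -3 − u (0 < u < 1), one computes f(-3 − u) = -u^5 - 14u^4 - 82u^3 - 249u^2 - 381u - 221.
The nonzero coefficients here are all negative, so for u > 0 every term is negative (or zero), and the constant term -221 is strictly negative.
Therefore f(t) < 0 throughout (-4, -3), and f has no zero there.

f has no root in that interval.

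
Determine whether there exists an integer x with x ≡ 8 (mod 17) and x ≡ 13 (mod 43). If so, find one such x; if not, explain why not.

x = 314

Since 17 and 43 share no common factor, CRT says the pair of congruences has a solution (unique mod 731).
Write x = 8 + 17t and require 8 + 17t ≡ 13 (mod 43), i.e. 17t ≡ 5 (mod 43).
Note 17·38 = 646 ≡ 1 (mod 43) (as 646 − 1 = 15·43), so 17⁻¹ ≡ 38.
Therefore t ≡ 38·5 = 190 ≡ 18 (mod 43).
With t = 18: x = 8 + 17·18 = 314.
Verify: 314 = 18·17 + 8 and 314 = 7·43 + 13. ✓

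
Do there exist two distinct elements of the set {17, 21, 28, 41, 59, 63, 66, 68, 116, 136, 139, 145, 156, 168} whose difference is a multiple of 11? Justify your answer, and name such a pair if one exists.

Reduce each element mod 11: 17↦6, 21↦10, 28↦6, 41↦8, 59↦4, 63↦8, 66↦0, 68↦2, 116↦6, 136↦4, 139↦7, 145↦2, 156↦2, 168↦3. The residue 6 repeats (at 17 and 28), and 28 − 17 = 11 = 1·11.

Yes: 17 and 28.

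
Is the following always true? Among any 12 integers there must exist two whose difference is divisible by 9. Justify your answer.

Each integer lies in one of the 9 residue classes modulo 9.
With 12 integers and only 9 classes, the pigeonhole principle forces two of them, say a and b, into the same class.
Then a ≡ b (mod 9), i.e. 9 ∣ (a − b).

Yes, this is always true.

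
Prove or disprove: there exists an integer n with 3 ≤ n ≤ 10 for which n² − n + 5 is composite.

At n = 6: 6² − 6 + 5 = 35 = 5·7, which is composite.

n = 6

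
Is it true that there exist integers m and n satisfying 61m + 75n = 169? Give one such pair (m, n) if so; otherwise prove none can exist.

Since gcd(61, 75) = 1, every integer is an integer combination of 61 and 75.
Euclidean algorithm: 75 = 1·61 + 14, 61 = 4·14 + 5, 14 = 2·5 + 4, 5 = 1·4 + 1, 4 = 4·1 + 0.
Back-substituting, 1 = 5 − 1·4 = 5 − (14 − 2·5) = −14 + 3·5 = −14 + 3·(61 − 4·14) = 3·61 − 13·14 = 3·61 − 13·(75 − 1·61) = −13·75 + 16·61; that is, 61·16 + 75·(-13) = 1.
Scaling by 169 gives the particular solution (m, n) = (2704, -2197).
The general solution is m = 2704 + 75k, n = -2197 − 61k; taking k = -36 gives the smaller pair m = 4, n = -1.
Indeed 61·4 + 75·(-1) = 244 − 75 = 169.

m = 4, n = -1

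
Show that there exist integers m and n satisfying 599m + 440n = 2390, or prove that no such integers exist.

599 and 440 are coprime, so 599m + 440n ranges over all of ℤ.
Run the Euclidean algorithm on 599 and 440: 599 = 1·440 + 159, 440 = 2·159 + 122, 159 = 1·122 + 37, 122 = 3·37 + 11, 37 = 3·11 + 4, 11 = 2·4 + 3, 4 = 1·3 + 1, 3 = 3·1 + 0.
Back-substituting, 1 = 4 − 1·3 = 4 − (11 − 2·4) = −11 + 3·4 = −11 + 3·(37 − 3·11) = 3·37 − 10·11 = 3·37 − 10·(122 − 3·37) = −10·122 + 33·37 = −10·122 + 33·(159 − 1·122) = 33·159 − 43·122 = 33·159 − 43·(440 − 2·159) = −43·440 + 119·159 = −43·440 + 119·(599 − 1·440) = 119·599 − 162·440; that is, 599·119 + 440·(-162) = 1.
Scaling by 2390 gives the particular solution (m, n) = (284410, -387180).
The general solution is m = 284410 + 440k, n = -387180 − 599k; taking k = -646 gives the smaller pair m = 170, n = -226.
Indeed 599·170 + 440·(-226) = 101830 − 99440 = 2390.

m = 170, n = -226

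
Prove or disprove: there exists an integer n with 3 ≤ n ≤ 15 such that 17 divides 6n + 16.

n = 3 works, since 6·3 + 16 = 34 = 2·17.

n = 3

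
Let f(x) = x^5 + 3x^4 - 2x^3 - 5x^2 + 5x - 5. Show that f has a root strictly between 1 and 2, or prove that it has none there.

f(1) = -3 and f(2) = 49, which have opposite signs.
f is continuous everywhere (it is a polynomial), in particular on [1, 2].
By the Intermediate Value Theorem, f takes the value 0 somewhere in the open interval.

Such a root exists.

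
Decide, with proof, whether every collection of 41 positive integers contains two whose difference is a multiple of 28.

Each integer lies in one of the 28 residue classes modulo 28.
With 41 integers and only 28 classes, the pigeonhole principle forces two of them, say a and b, into the same class.
Equal remainders mean a − b ≡ 0 (mod 28), so 28 divides their difference.

Yes.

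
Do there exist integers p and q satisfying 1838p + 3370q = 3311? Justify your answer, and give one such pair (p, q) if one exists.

Both 1838 and 3370 are divisible by gcd(1838, 3370) = 2, hence so is any combination 1838p + 3370q.
However 3311 leaves remainder 1 on division by 2.
So the equation is unsolvable over ℤ.

There are no such integers.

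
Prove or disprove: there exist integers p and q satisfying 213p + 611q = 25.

213 and 611 are coprime, so 213p + 611q ranges over all of ℤ.
Dividing repeatedly: 611 = 2·213 + 185, 213 = 1·185 + 28, 185 = 6·28 + 17, 28 = 1·17 + 11, 17 = 1·11 + 6, 11 = 1·6 + 5, 6 = 1·5 + 1, 5 = 5·1 + 0.
Unwinding: 1 = 6 − 1·5 = 6 − (11 − 1·6) = −11 + 2·6 = −11 + 2·(17 − 1·11) = 2·17 − 3·11 = 2·17 − 3·(28 − 1·17) = −3·28 + 5·17 = −3·28 + 5·(185 − 6·28) = 5·185 − 33·28 = 5·185 − 33·(213 − 1·185) = −33·213 + 38·185 = −33·213 + 38·(611 − 2·213) = 38·611 − 109·213, i.e. 213·(-109) + 611·38 = 1.
Times 25: 213·(-2725) + 611·950 = 25, so (-2725, 950) solves it.
The general solution is p = -2725 + 611k, q = 950 − 213k; taking k = 5 gives the smaller pair p = 330, q = -115.
Check: 213·330 + 611·(-115) = 70290 − 70265 = 25. ✓

p = 330, q = -115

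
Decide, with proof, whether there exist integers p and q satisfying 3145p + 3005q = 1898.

Both 3145 and 3005 are divisible by gcd(3145, 3005) = 5, hence so is any combination 3145p + 3005q.
However 1898 leaves remainder 3 on division by 5.
Therefore 3145p + 3005q = 1898 has no solution in integers.

No such integers exist.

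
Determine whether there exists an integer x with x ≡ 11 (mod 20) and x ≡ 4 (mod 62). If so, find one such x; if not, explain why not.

No such integer exists.

Both moduli are multiples of 2 = gcd(20, 62), so any solution would satisfy x ≡ 11 and x ≡ 4 modulo 2 simultaneously.
These are incompatible: 11 − 4 = 7 is not divisible by 2.
So no integer satisfies both congruences.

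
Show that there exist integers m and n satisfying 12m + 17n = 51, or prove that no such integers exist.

m = 0, n = 3

Since gcd(12, 17) = 1, every integer is an integer combination of 12 and 17.
Dividing repeatedly: 17 = 1·12 + 5, 12 = 2·5 + 2, 5 = 2·2 + 1, 2 = 2·1 + 0.
Back-substituting, 1 = 5 − 2·2 = 5 − 2·(12 − 2·5) = −2·12 + 5·5 = −2·12 + 5·(17 − 1·12) = 5·17 − 7·12; that is, 12·(-7) + 17·5 = 1.
Multiplying through by 51: m = (-7)·51 = -357, n = 5·51 = 255 is a solution.
Adding 21·17 to m and subtracting 21·12 from n gives the tidier solution (0, 3).
Check: 12·0 + 17·3 = 0 + 51 = 51. ✓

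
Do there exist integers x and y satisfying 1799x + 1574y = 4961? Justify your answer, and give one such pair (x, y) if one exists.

1799 and 1574 are coprime, so 1799x + 1574y ranges over all of ℤ.
Euclidean algorithm: 1799 = 1·1574 + 225, 1574 = 6·225 + 224, 225 = 1·224 + 1, 224 = 224·1 + 0.
Working back up the chain: 1 = 225 − 1·224 = 225 − (1574 − 6·225) = −1574 + 7·225 = −1574 + 7·(1799 − 1·1574) = 7·1799 − 8·1574. So 1799·7 + 1574·(-8) = 1.
Times 4961: 1799·34727 + 1574·(-39688) = 4961, so (34727, -39688) solves it.
The general solution is x = 34727 + 1574k, y = -39688 − 1799k; taking k = -22 gives the smaller pair x = 99, y = -110.
Indeed 1799·99 + 1574·(-110) = 178101 − 173140 = 4961.

x = 99, y = -110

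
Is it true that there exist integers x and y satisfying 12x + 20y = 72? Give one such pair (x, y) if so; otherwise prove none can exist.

x = 1, y = 3

Every value of 12x + 20y is a multiple of gcd(12, 20) = 4; since 4 ∣ 72, solutions exist.
Dividing through by 4 reduces the equation to 3x + 5y = 18.
Run the Euclidean algorithm on 5 and 3: 5 = 1·3 + 2, 3 = 1·2 + 1, 2 = 2·1 + 0.
Back-substituting, 1 = 3 − 1·2 = 3 − (5 − 1·3) = −5 + 2·3; that is, 3·2 + 5·(-1) = 1.
Scaling by 18 gives the particular solution (x, y) = (36, -18).
The general solution is x = 36 + 5k, y = -18 − 3k; taking k = -7 gives the smaller pair x = 1, y = 3.
Check: 12·1 + 20·3 = 12 + 60 = 72. ✓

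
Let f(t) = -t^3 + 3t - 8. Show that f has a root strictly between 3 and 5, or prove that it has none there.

No.

The endpoint values f(3) = -26 and f(5) = -118 are both negative. Claim: f(t) < 0 for every t in (3, 5).
Substitute t = 3 + u, where 0 < u < 2 on the interval. Expanding, f(3 + u) = -u^3 - 9u^2 - 24u - 26.
All 4 nonzero coefficients of this polynomial in u are negative; hence for u > 0 the value is a sum of negative terms (the constant -26 among them).
Therefore f(t) < 0 throughout (3, 5), and f has no zero there.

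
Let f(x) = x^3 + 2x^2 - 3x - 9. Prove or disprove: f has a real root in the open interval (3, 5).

The endpoint values f(3) = 27 and f(5) = 151 are both positive. Claim: f(x) > 0 for every x in (3, 5).
Substitute x = 3 + u, where 0 < u < 2 on the interval. Expanding, f(3 + u) = u^3 + 11u^2 + 36u + 27.
The nonzero coefficients here are all positive, so for u > 0 every term is positive (or zero), and the constant term 27 is strictly positive.
So f is strictly positive on (3, 5); no root exists in the interval.

No such root exists.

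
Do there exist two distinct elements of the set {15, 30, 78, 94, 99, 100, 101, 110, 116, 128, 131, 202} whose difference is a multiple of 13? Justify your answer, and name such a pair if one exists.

Two integers differ by a multiple of 13 exactly when they have the same residue mod 13. The residues are 15↦2, 30↦4, 78↦0, 94↦3, 99↦8, 100↦9, 101↦10, 110↦6, 116↦12, 128↦11, 131↦1, 202↦7.
No residue repeats among the 12 elements, so no pair has difference ≡ 0 (mod 13).

There is no such pair.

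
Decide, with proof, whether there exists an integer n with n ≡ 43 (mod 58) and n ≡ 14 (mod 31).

Since 58 and 31 share no common factor, CRT says the pair of congruences has a solution (unique mod 1798).
Any solution of the first congruence is n = 43 + 58t; substituting into the second, 58t ≡ 14 − 43 ≡ 2 (mod 31).
58 ≡ 27 (mod 31), so this reads 27t ≡ 2 (mod 31). To invert 27 modulo 31: 31 = 1·27 + 4, 27 = 6·4 + 3, 4 = 1·3 + 1, 3 = 3·1 + 0, and unwinding, 1 = 4 − 1·3 = 4 − (27 − 6·4) = −27 + 7·4 = −27 + 7·(31 − 1·27) = 7·31 − 8·27. Thus 27⁻¹ ≡ -8 ≡ 23 (mod 31).
Therefore t ≡ 23·2 = 46 ≡ 15 (mod 31).
Taking t = 15 gives n = 43 + 58·15 = 913.
Check: 913 mod 58 = 43, 913 mod 31 = 14. ✓

n = 913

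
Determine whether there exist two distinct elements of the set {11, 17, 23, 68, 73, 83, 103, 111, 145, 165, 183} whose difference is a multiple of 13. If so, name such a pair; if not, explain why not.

No such pair exists.

Two integers differ by a multiple of 13 exactly when they have the same residue mod 13. The residues are 11↦11, 17↦4, 23↦10, 68↦3, 73↦8, 83↦5, 103↦12, 111↦7, 145↦2, 165↦9, 183↦1.
These 11 residues are pairwise different, hence no difference of two elements is divisible by 13.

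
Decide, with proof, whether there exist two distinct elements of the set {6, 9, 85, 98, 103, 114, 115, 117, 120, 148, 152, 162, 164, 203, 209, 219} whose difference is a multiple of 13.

6 and 162 are such a pair.

Both 6 and 162 leave remainder 6 on division by 13; their difference 156 = 12·13 is a multiple of 13.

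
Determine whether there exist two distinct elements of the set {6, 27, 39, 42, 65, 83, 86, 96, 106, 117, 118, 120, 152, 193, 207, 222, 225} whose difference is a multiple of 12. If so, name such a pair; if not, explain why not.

Yes: 6 and 42.

Reduce each element mod 12: 6↦6, 27↦3, 39↦3, 42↦6, 65↦5, 83↦11, 86↦2, 96↦0, 106↦10, 117↦9, 118↦10, 120↦0, 152↦8, 193↦1, 207↦3, 222↦6, 225↦9. The residue 6 repeats (at 6 and 42), and 42 − 6 = 36 = 3·12.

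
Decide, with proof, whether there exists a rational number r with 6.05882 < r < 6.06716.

r = 91/15

Look for a denominator N such that an integer falls strictly between N·6.05882 and N·6.06716. N = 15 works: 15·6.05882 = 90.88230 < 91 < 91.00740 = 15·6.06716.
Hence 91/15 is a rational number with 6.05882 < 91/15 < 6.06716.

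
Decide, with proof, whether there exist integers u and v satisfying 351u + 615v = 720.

u = 165, v = -93

Every value of 351u + 615v is a multiple of gcd(351, 615) = 3; since 3 ∣ 720, solutions exist.
Dividing through by 3 reduces the equation to 117u + 205v = 240.
Run the Euclidean algorithm on 205 and 117: 205 = 1·117 + 88, 117 = 1·88 + 29, 88 = 3·29 + 1, 29 = 29·1 + 0.
Back-substituting, 1 = 88 − 3·29 = 88 − 3·(117 − 1·88) = −3·117 + 4·88 = −3·117 + 4·(205 − 1·117) = 4·205 − 7·117; that is, 117·(-7) + 205·4 = 1.
Times 240: 117·(-1680) + 205·960 = 240, so (-1680, 960) solves it.
Shifting by a multiple of (205, −117) keeps it a solution: u = -1680 + 9·205 = 165, v = 960 − 9·117 = -93.
Check: 351·165 + 615·(-93) = 57915 − 57195 = 720. ✓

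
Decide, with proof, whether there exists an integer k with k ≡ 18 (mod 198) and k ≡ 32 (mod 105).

gcd(198, 105) = 3. If k ≡ 18 (mod 198) and k ≡ 32 (mod 105), then k ≡ 18 (mod 3) and k ≡ 32 (mod 3).
These are incompatible: 18 − 32 = -14 is not divisible by 3.
Hence the system has no solution.

No, no such integer exists.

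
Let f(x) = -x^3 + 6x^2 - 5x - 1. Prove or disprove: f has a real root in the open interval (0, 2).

f(0) = -1 and f(2) = 5, which have opposite signs.
f is continuous everywhere (it is a polynomial), in particular on [0, 2].
By the Intermediate Value Theorem f must vanish at some point of (0, 2).

Such a root exists.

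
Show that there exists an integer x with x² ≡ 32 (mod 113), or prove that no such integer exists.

Take x = 91. Then 91² = 8281 = 73·113 + 32, so 91² ≡ 32 (mod 113).

x = 91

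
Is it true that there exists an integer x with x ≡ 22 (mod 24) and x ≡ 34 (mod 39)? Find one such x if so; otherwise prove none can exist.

x = 190

Here gcd(24, 39) = 3, and both 22 and 34 leave remainder 1 mod 3, so the system is consistent.
The integers ≡ 22 (mod 24) are 22, 46, 70, 94, 118, 142, 166, 190, …; their remainders mod 39 are 22, 7, 31, 16, 1, 25, 10, 34, so x = 190 is the first that is ≡ 34 (mod 39).
Verify: 190 = 7·24 + 22 and 190 = 4·39 + 34. ✓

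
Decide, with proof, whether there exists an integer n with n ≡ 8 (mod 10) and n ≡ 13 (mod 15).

n = 28

The moduli are not coprime: gcd(10, 15) = 5. Compatibility requires 5 ∣ (13 − 8) = 5, which holds, so solutions exist.
Step through n = 8, 8 + 10, 8 + 2·10, …: the values 8, 18, 28 reduce mod 15 to 8, 3, 13. The value 28 hits 13.
Indeed 28 ≡ 8 (mod 10) and 28 ≡ 13 (mod 15).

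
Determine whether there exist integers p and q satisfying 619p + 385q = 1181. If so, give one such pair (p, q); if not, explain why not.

619 and 385 are coprime, so 619p + 385q ranges over all of ℤ.
Dividing repeatedly: 619 = 1·385 + 234, 385 = 1·234 + 151, 234 = 1·151 + 83, 151 = 1·83 + 68, 83 = 1·68 + 15, 68 = 4·15 + 8, 15 = 1·8 + 7, 8 = 1·7 + 1, 7 = 7·1 + 0.
Unwinding: 1 = 8 − 1·7 = 8 − (15 − 1·8) = −15 + 2·8 = −15 + 2·(68 − 4·15) = 2·68 − 9·15 = 2·68 − 9·(83 − 1·68) = −9·83 + 11·68 = −9·83 + 11·(151 − 1·83) = 11·151 − 20·83 = 11·151 − 20·(234 − 1·151) = −20·234 + 31·151 = −20·234 + 31·(385 − 1·234) = 31·385 − 51·234 = 31·385 − 51·(619 − 1·385) = −51·619 + 82·385, i.e. 619·(-51) + 385·82 = 1.
Times 1181: 619·(-60231) + 385·96842 = 1181, so (-60231, 96842) solves it.
The general solution is p = -60231 + 385k, q = 96842 − 619k; taking k = 157 gives the smaller pair p = 214, q = -341.
Check: 619·214 + 385·(-341) = 132466 − 131285 = 1181. ✓

p = 214, q = -341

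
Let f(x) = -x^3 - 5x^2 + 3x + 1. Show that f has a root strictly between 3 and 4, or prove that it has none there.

No such root exists.

The endpoint values f(3) = -62 and f(4) = -131 are both negative. Claim: f(x) < 0 for every x in (3, 4).
Shift to the endpoint 3: with x = 3 + u (0 < u < 1), one computes f(3 + u) = -u^3 - 14u^2 - 54u - 62.
The nonzero coefficients here are all negative, so for u > 0 every term is negative (or zero), and the constant term -62 is strictly negative.
Therefore f(x) < 0 throughout (3, 4), and f has no zero there.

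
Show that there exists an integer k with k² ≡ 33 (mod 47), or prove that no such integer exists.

No such integer exists.

47 is prime, so by Euler's criterion 33 is a square mod 47 iff 33^((47−1)/2) = 33^23 ≡ 1 (mod 47).
Repeated squaring mod 47: 33^2 = 1089 ≡ 8; 33^4 ≡ 8² = 64 ≡ 17; 33^8 ≡ 17² = 289 ≡ 7; 33^16 ≡ 7² = 49 ≡ 2.
Since 23 = 16 + 4 + 2 + 1, 33^23 ≡ 2 · 17 · 8 · 33; multiplying out mod 47: 2·17 = 34 ≡ 34, then 34·8 = 272 ≡ 37, then 37·33 = 1221 ≡ 46. Thus 33^23 ≡ 46 ≡ −1 (mod 47).
By Euler's criterion 33 is a quadratic non-residue mod 47: no k satisfies k² ≡ 33 (mod 47).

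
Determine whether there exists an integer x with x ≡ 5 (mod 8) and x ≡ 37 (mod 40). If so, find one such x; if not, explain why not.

Here gcd(8, 40) = 8, and both 5 and 37 leave remainder 5 mod 8, so the system is consistent.
The integers ≡ 5 (mod 8) are 5, 13, 21, 29, 37, …; their remainders mod 40 are 5, 13, 21, 29, 37, so x = 37 is the first that is ≡ 37 (mod 40).
Indeed 37 ≡ 5 (mod 8) and 37 ≡ 37 (mod 40).

x = 37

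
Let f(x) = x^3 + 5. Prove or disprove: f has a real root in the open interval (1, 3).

No such root exists.

The endpoint values f(1) = 6 and f(3) = 32 are both positive. Claim: f(x) > 0 for every x in (1, 3).
Substitute x = 1 + u, where 0 < u < 2 on the interval. Expanding, f(1 + u) = u^3 + 3u^2 + 3u + 6.
All 4 nonzero coefficients of this polynomial in u are positive; hence for u > 0 the value is a sum of positive terms (the constant 6 among them).
So f is strictly positive on (1, 3); no root exists in the interval.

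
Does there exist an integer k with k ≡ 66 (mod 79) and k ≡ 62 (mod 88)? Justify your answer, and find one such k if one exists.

The moduli 79 and 88 are coprime, so by the Chinese Remainder Theorem a unique solution modulo 6952 exists.
Write k = 66 + 79t and require 66 + 79t ≡ 62 (mod 88), i.e. 79t ≡ 84 (mod 88).
Since 79·39 = 3081 = 35·88 + 1, the inverse of 79 mod 88 is 39.
Multiplying by 39: t ≡ 39·84 = 3276 ≡ 20 (mod 88).
With t = 20: k = 66 + 79·20 = 1646.
Indeed 1646 ≡ 66 (mod 79) and 1646 ≡ 62 (mod 88).

k = 1646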